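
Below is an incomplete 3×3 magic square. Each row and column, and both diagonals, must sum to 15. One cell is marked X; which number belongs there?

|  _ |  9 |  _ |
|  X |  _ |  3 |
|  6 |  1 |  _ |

7

From row 3, 15 − (6 + 1) gives (3,3) = 8.
Column 2: 9 + 1 + ? = 15, so (2,2) = 5.
The remaining cell in column 3 is (1,3) = 15 − 11 = 4.
Main diagonal must total 15; the given cells sum to 13, so (1,1) = 2.
Using row 2: 5 + 3 + ? → (2,1) = 15 − 8 = 7.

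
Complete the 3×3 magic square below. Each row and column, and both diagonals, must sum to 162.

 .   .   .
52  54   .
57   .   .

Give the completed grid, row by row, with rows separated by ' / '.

53 58 51 / 52 54 56 / 57 50 55

Row 2 must total 162; the given cells sum to 106, so (2,3) = 56.
Using column 1: 52 + 57 + ? → (1,1) = 162 − 109 = 53.
Using main diagonal: 53 + 54 + ? → (3,3) = 162 − 107 = 55.
Using anti-diagonal: 54 + 57 + ? → (1,3) = 162 − 111 = 51.
Row 1 must total 162; the given cells sum to 104, so (1,2) = 58.
From row 3, 162 − (57 + 55) gives (3,2) = 50.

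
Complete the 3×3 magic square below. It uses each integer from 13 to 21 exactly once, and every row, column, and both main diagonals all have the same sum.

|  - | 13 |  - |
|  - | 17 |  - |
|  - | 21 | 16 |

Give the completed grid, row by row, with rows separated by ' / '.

The entries are 13 through 21, which sum to 153, so each line sums to 153/3 = 51.
From row 3, 51 − (21 + 16) gives (3,1) = 14.
Main diagonal must total 51; the given cells sum to 33, so (1,1) = 18.
Anti-diagonal must total 51; the given cells sum to 31, so (1,3) = 20.
Column 1 must total 51; the given cells sum to 32, so (2,1) = 19.
From column 3, 51 − (20 + 16) gives (2,3) = 15.

18 13 20 / 19 17 15 / 14 21 16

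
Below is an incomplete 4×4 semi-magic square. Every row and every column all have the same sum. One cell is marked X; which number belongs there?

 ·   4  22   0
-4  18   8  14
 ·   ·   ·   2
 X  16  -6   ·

6

Row 2 is complete and sums to 36; that is the magic constant.
From row 1, 36 − (4 + 22 + 0) gives (1,1) = 10.
Column 2 needs 36; the known cells sum to 38, so (3,2) = -2.
Column 3 must total 36; the given cells sum to 24, so (3,3) = 12.
The remaining cell in column 4 is (4,4) = 36 − 16 = 20.
Row 3: -2 + 12 + 2 + ? = 36, so (3,1) = 24.
Row 4: 16 + (-6) + 20 + ? = 36, so (4,1) = 6.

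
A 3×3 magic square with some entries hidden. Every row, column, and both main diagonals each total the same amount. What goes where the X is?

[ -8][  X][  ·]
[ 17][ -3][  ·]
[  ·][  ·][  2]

-13

Main diagonal is complete and sums to -9; that is the magic constant.
From row 2, -9 − (17 + (-3)) gives (2,3) = -23.
Using column 1: -8 + 17 + ? → (3,1) = -9 − 9 = -18.
Column 3 must total -9; the given cells sum to -21, so (1,3) = 12.
The remaining cell in row 1 is (1,2) = -9 − 4 = -13.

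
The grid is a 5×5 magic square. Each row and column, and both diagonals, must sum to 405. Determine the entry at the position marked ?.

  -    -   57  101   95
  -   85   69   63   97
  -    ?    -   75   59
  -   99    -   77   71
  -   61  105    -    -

87

The remaining cell in row 2 is (2,1) = 405 − 314 = 91.
The remaining cell in column 4 is (5,4) = 405 − 316 = 89.
Using column 5: 95 + 97 + 59 + 71 + ? → (5,5) = 405 − 322 = 83.
Using row 5: 61 + 105 + 89 + 83 + ? → (5,1) = 405 − 338 = 67.
From anti-diagonal, 405 − (95 + 63 + 99 + 67) gives (3,3) = 81.
Column 3 needs 405; the known cells sum to 312, so (4,3) = 93.
From main diagonal, 405 − (85 + 81 + 77 + 83) gives (1,1) = 79.
From row 1, 405 − (79 + 57 + 101 + 95) gives (1,2) = 73.
Row 4 must total 405; the given cells sum to 340, so (4,1) = 65.
Column 1: 79 + 91 + 65 + 67 + ? = 405, so (3,1) = 103.
Column 2: 73 + 85 + 99 + 61 + ? = 405, so (3,2) = 87.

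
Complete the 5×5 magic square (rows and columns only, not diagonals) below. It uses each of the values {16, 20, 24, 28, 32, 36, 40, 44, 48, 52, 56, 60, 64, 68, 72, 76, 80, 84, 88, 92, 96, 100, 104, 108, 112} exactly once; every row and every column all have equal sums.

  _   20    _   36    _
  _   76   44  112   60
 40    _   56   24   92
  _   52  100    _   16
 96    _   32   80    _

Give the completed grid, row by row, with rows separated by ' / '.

The 25 entries sum to 1600, so each line sums to 1600/5 = 320.
Row 2 must total 320; the given cells sum to 292, so (2,1) = 28.
Row 3 must total 320; the given cells sum to 212, so (3,2) = 108.
Column 2 needs 320; the known cells sum to 256, so (5,2) = 64.
Column 3 needs 320; the known cells sum to 232, so (1,3) = 88.
Using column 4: 36 + 112 + 24 + 80 + ? → (4,4) = 320 − 252 = 68.
Row 4 must total 320; the given cells sum to 236, so (4,1) = 84.
Row 5: 96 + 64 + 32 + 80 + ? = 320, so (5,5) = 48.
Using column 1: 28 + 40 + 84 + 96 + ? → (1,1) = 320 − 248 = 72.
Column 5 must total 320; the given cells sum to 216, so (1,5) = 104.

72 20 88 36 104 / 28 76 44 112 60 / 40 108 56 24 92 / 84 52 100 68 16 / 96 64 32 80 48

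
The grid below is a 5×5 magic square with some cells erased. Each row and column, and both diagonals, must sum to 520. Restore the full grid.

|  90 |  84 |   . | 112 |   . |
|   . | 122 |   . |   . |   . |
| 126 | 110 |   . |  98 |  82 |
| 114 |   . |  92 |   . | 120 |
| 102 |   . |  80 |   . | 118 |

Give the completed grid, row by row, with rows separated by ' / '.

Row 3: 126 + 110 + 98 + 82 + ? = 520, so (3,3) = 104.
Column 1 must total 520; the given cells sum to 432, so (2,1) = 88.
From main diagonal, 520 − (90 + 122 + 104 + 118) gives (4,4) = 86.
From row 4, 520 − (114 + 92 + 86 + 120) gives (4,2) = 108.
Column 2: 84 + 122 + 110 + 108 + ? = 520, so (5,2) = 96.
From row 5, 520 − (102 + 96 + 80 + 118) gives (5,4) = 124.
From column 4, 520 − (112 + 98 + 86 + 124) gives (2,4) = 100.
From anti-diagonal, 520 − (100 + 104 + 108 + 102) gives (1,5) = 106.
Row 1 needs 520; the known cells sum to 392, so (1,3) = 128.
Column 3 must total 520; the given cells sum to 404, so (2,3) = 116.
Column 5 must total 520; the given cells sum to 426, so (2,5) = 94.

90 84 128 112 106 / 88 122 116 100 94 / 126 110 104 98 82 / 114 108 92 86 120 / 102 96 80 124 118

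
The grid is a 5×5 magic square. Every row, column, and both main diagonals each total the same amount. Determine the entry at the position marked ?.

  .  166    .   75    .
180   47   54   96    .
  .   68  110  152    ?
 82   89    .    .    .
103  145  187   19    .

159

Column 2 is complete and sums to 515; that is the magic constant.
From row 2, 515 − (180 + 47 + 54 + 96) gives (2,5) = 138.
The remaining cell in row 5 is (5,5) = 515 − 454 = 61.
Column 4: 75 + 96 + 152 + 19 + ? = 515, so (4,4) = 173.
Main diagonal must total 515; the given cells sum to 391, so (1,1) = 124.
Anti-diagonal: 96 + 110 + 89 + 103 + ? = 515, so (1,5) = 117.
Using row 1: 124 + 166 + 75 + 117 + ? → (1,3) = 515 − 482 = 33.
Column 1: 124 + 180 + 82 + 103 + ? = 515, so (3,1) = 26.
The remaining cell in column 3 is (4,3) = 515 − 384 = 131.
The remaining cell in row 3 is (3,5) = 515 − 356 = 159.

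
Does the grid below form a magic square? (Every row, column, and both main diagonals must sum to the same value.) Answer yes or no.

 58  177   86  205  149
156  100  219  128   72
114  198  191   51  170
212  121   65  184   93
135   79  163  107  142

Row 1: 58 + 177 + 86 + 205 + 149 = 675.
Row 2: 156 + 100 + 219 + 128 + 72 = 675.
Row 3: 114 + 198 + 191 + 51 + 170 = 724.
Row 4: 212 + 121 + 65 + 184 + 93 = 675.
Row 5: 135 + 79 + 163 + 107 + 142 = 626.
Column 1: 58 + 156 + 114 + 212 + 135 = 675.
Column 2: 177 + 100 + 198 + 121 + 79 = 675.
Column 3: 86 + 219 + 191 + 65 + 163 = 724.
Column 4: 205 + 128 + 51 + 184 + 107 = 675.
Column 5: 149 + 72 + 170 + 93 + 142 = 626.
Main diagonal: 58 + 100 + 191 + 184 + 142 = 675.
Anti-diagonal: 149 + 128 + 191 + 121 + 135 = 724.

No — column 4 sums to 675 but row 5 sums to 626.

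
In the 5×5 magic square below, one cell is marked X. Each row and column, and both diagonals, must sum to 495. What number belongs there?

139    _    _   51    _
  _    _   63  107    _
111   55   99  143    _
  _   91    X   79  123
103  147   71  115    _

From row 3, 495 − (111 + 55 + 99 + 143) gives (3,5) = 87.
Using row 5: 103 + 147 + 71 + 115 + ? → (5,5) = 495 − 436 = 59.
Main diagonal: 139 + 99 + 79 + 59 + ? = 495, so (2,2) = 119.
Anti-diagonal must total 495; the given cells sum to 400, so (1,5) = 95.
Column 2 must total 495; the given cells sum to 412, so (1,2) = 83.
Column 5 needs 495; the known cells sum to 364, so (2,5) = 131.
The remaining cell in row 1 is (1,3) = 495 − 368 = 127.
The remaining cell in row 2 is (2,1) = 495 − 420 = 75.
The remaining cell in column 1 is (4,1) = 495 − 428 = 67.
Column 3 must total 495; the given cells sum to 360, so (4,3) = 135.

135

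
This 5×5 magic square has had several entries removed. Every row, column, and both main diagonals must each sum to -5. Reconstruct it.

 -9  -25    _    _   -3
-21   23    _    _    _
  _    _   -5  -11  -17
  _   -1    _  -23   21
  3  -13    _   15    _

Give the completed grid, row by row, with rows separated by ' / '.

-9 -25 19 13 -3 / -21 23 7 1 -15 / 17 11 -5 -11 -17 / 5 -1 -7 -23 21 / 3 -13 -19 15 9

From column 2, -5 − (-25 + 23 + (-1) + (-13)) gives (3,2) = 11.
From main diagonal, -5 − (-9 + 23 + (-5) + (-23)) gives (5,5) = 9.
From anti-diagonal, -5 − (-3 + (-5) + (-1) + 3) gives (2,4) = 1.
From row 3, -5 − (11 + (-5) + (-11) + (-17)) gives (3,1) = 17.
Row 5: 3 + (-13) + 15 + 9 + ? = -5, so (5,3) = -19.
Column 1 needs -5; the known cells sum to -10, so (4,1) = 5.
From column 4, -5 − (1 + (-11) + (-23) + 15) gives (1,4) = 13.
Column 5 needs -5; the known cells sum to 10, so (2,5) = -15.
Row 1 needs -5; the known cells sum to -24, so (1,3) = 19.
Row 2 needs -5; the known cells sum to -12, so (2,3) = 7.
Row 4 must total -5; the given cells sum to 2, so (4,3) = -7.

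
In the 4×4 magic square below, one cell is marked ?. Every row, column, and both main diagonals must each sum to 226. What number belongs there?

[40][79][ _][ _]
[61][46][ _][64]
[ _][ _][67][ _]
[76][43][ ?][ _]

From row 2, 226 − (61 + 46 + 64) gives (2,3) = 55.
Using column 1: 40 + 61 + 76 + ? → (3,1) = 226 − 177 = 49.
Using column 2: 79 + 46 + 43 + ? → (3,2) = 226 − 168 = 58.
Using main diagonal: 40 + 46 + 67 + ? → (4,4) = 226 − 153 = 73.
Using anti-diagonal: 55 + 58 + 76 + ? → (1,4) = 226 − 189 = 37.
Row 1 needs 226; the known cells sum to 156, so (1,3) = 70.
Row 3 must total 226; the given cells sum to 174, so (3,4) = 52.
Row 4 needs 226; the known cells sum to 192, so (4,3) = 34.

34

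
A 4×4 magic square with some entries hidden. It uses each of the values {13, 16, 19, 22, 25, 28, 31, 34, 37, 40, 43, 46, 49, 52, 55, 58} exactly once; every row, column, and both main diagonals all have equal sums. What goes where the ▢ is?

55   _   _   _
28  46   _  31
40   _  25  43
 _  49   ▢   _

The 16 entries sum to 568, so each line sums to 568/4 = 142.
Row 2: 28 + 46 + 31 + ? = 142, so (2,3) = 37.
Row 3 needs 142; the known cells sum to 108, so (3,2) = 34.
Column 1 must total 142; the given cells sum to 123, so (4,1) = 19.
The remaining cell in column 2 is (1,2) = 142 − 129 = 13.
Main diagonal must total 142; the given cells sum to 126, so (4,4) = 16.
Using anti-diagonal: 37 + 34 + 19 + ? → (1,4) = 142 − 90 = 52.
Row 1: 55 + 13 + 52 + ? = 142, so (1,3) = 22.
The remaining cell in row 4 is (4,3) = 142 − 84 = 58.

58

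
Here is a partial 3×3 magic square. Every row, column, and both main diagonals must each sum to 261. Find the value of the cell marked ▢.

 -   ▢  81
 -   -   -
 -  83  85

91

The remaining cell in row 3 is (3,1) = 261 − 168 = 93.
Column 3: 81 + 85 + ? = 261, so (2,3) = 95.
Anti-diagonal needs 261; the known cells sum to 174, so (2,2) = 87.
Row 2 needs 261; the known cells sum to 182, so (2,1) = 79.
Column 1: 79 + 93 + ? = 261, so (1,1) = 89.
Column 2 needs 261; the known cells sum to 170, so (1,2) = 91.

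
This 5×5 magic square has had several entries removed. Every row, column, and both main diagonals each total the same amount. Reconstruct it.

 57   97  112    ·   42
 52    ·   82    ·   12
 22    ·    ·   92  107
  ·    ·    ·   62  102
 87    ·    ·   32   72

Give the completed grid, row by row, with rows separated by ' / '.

Column 5 is already complete: 42 + 12 + 107 + 102 + 72 = 335, so that is the magic constant.
Row 1: 57 + 97 + 112 + 42 + ? = 335, so (1,4) = 27.
Column 1: 57 + 52 + 22 + 87 + ? = 335, so (4,1) = 117.
Column 4 must total 335; the given cells sum to 213, so (2,4) = 122.
Row 2 needs 335; the known cells sum to 268, so (2,2) = 67.
Main diagonal needs 335; the known cells sum to 258, so (3,3) = 77.
The remaining cell in anti-diagonal is (4,2) = 335 − 328 = 7.
From row 3, 335 − (22 + 77 + 92 + 107) gives (3,2) = 37.
Row 4 must total 335; the given cells sum to 288, so (4,3) = 47.
The remaining cell in column 2 is (5,2) = 335 − 208 = 127.
Column 3 needs 335; the known cells sum to 318, so (5,3) = 17.

57 97 112 27 42 / 52 67 82 122 12 / 22 37 77 92 107 / 117 7 47 62 102 / 87 127 17 32 72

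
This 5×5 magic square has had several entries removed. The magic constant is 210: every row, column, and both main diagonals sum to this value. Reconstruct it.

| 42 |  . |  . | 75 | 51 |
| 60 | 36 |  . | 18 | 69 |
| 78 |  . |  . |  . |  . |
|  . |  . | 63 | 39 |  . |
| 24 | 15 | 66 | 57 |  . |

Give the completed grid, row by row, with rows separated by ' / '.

Row 2 must total 210; the given cells sum to 183, so (2,3) = 27.
Row 5 needs 210; the known cells sum to 162, so (5,5) = 48.
The remaining cell in column 1 is (4,1) = 210 − 204 = 6.
Column 4 needs 210; the known cells sum to 189, so (3,4) = 21.
Main diagonal must total 210; the given cells sum to 165, so (3,3) = 45.
From anti-diagonal, 210 − (51 + 18 + 45 + 24) gives (4,2) = 72.
From row 4, 210 − (6 + 72 + 63 + 39) gives (4,5) = 30.
From column 3, 210 − (27 + 45 + 63 + 66) gives (1,3) = 9.
The remaining cell in column 5 is (3,5) = 210 − 198 = 12.
The remaining cell in row 1 is (1,2) = 210 − 177 = 33.
Row 3 must total 210; the given cells sum to 156, so (3,2) = 54.

42 33 9 75 51 / 60 36 27 18 69 / 78 54 45 21 12 / 6 72 63 39 30 / 24 15 66 57 48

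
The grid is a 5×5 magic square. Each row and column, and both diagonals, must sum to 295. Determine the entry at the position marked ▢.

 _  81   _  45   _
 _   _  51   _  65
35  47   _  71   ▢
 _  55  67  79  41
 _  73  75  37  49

Row 4 must total 295; the given cells sum to 242, so (4,1) = 53.
From row 5, 295 − (73 + 75 + 37 + 49) gives (5,1) = 61.
Column 2: 81 + 47 + 55 + 73 + ? = 295, so (2,2) = 39.
The remaining cell in column 4 is (2,4) = 295 − 232 = 63.
Row 2 must total 295; the given cells sum to 218, so (2,1) = 77.
Column 1: 77 + 35 + 53 + 61 + ? = 295, so (1,1) = 69.
From main diagonal, 295 − (69 + 39 + 79 + 49) gives (3,3) = 59.
Anti-diagonal must total 295; the given cells sum to 238, so (1,5) = 57.
The remaining cell in row 1 is (1,3) = 295 − 252 = 43.
Row 3: 35 + 47 + 59 + 71 + ? = 295, so (3,5) = 83.

83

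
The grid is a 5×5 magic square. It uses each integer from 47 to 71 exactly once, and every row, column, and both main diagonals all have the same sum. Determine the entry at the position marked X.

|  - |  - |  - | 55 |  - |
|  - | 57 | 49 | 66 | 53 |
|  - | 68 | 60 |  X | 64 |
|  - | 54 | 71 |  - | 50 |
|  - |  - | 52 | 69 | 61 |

The entries are 47 through 71, which sum to 1475, so each line sums to 1475/5 = 295.
Using row 2: 57 + 49 + 66 + 53 + ? → (2,1) = 295 − 225 = 70.
The remaining cell in column 3 is (1,3) = 295 − 232 = 63.
Using column 5: 53 + 64 + 50 + 61 + ? → (1,5) = 295 − 228 = 67.
Using anti-diagonal: 67 + 66 + 60 + 54 + ? → (5,1) = 295 − 247 = 48.
Using row 5: 48 + 52 + 69 + 61 + ? → (5,2) = 295 − 230 = 65.
Using column 2: 57 + 68 + 54 + 65 + ? → (1,2) = 295 − 244 = 51.
Row 1 needs 295; the known cells sum to 236, so (1,1) = 59.
The remaining cell in main diagonal is (4,4) = 295 − 237 = 58.
From row 4, 295 − (54 + 71 + 58 + 50) gives (4,1) = 62.
Column 1 needs 295; the known cells sum to 239, so (3,1) = 56.
Column 4 needs 295; the known cells sum to 248, so (3,4) = 47.

47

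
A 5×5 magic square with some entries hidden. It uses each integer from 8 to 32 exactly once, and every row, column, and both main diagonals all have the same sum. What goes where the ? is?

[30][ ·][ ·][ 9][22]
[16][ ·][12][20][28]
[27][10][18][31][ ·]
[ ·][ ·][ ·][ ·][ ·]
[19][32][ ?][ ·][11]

15

The entries are 8 through 32, which sum to 500, so each line sums to 500/5 = 100.
Row 2 must total 100; the given cells sum to 76, so (2,2) = 24.
Row 3 needs 100; the known cells sum to 86, so (3,5) = 14.
From column 1, 100 − (30 + 16 + 27 + 19) gives (4,1) = 8.
The remaining cell in column 5 is (4,5) = 100 − 75 = 25.
Using main diagonal: 30 + 24 + 18 + 11 + ? → (4,4) = 100 − 83 = 17.
Anti-diagonal needs 100; the known cells sum to 79, so (4,2) = 21.
Using row 4: 8 + 21 + 17 + 25 + ? → (4,3) = 100 − 71 = 29.
Column 2 needs 100; the known cells sum to 87, so (1,2) = 13.
Using column 4: 9 + 20 + 31 + 17 + ? → (5,4) = 100 − 77 = 23.
From row 1, 100 − (30 + 13 + 9 + 22) gives (1,3) = 26.
From row 5, 100 − (19 + 32 + 23 + 11) gives (5,3) = 15.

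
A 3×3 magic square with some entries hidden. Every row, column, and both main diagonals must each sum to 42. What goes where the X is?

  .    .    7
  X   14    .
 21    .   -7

Row 3: 21 + (-7) + ? = 42, so (3,2) = 28.
Column 2: 14 + 28 + ? = 42, so (1,2) = 0.
Using column 3: 7 + (-7) + ? → (2,3) = 42 − 0 = 42.
From main diagonal, 42 − (14 + (-7)) gives (1,1) = 35.
The remaining cell in row 2 is (2,1) = 42 − 56 = -14.

-14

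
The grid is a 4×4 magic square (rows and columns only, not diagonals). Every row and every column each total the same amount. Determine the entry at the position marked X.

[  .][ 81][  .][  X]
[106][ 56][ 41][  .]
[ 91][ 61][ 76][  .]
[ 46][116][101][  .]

66

Column 2 is complete and sums to 314; that is the magic constant.
Row 2 must total 314; the given cells sum to 203, so (2,4) = 111.
The remaining cell in row 3 is (3,4) = 314 − 228 = 86.
Row 4 needs 314; the known cells sum to 263, so (4,4) = 51.
Column 1 must total 314; the given cells sum to 243, so (1,1) = 71.
Column 3 needs 314; the known cells sum to 218, so (1,3) = 96.
From column 4, 314 − (111 + 86 + 51) gives (1,4) = 66.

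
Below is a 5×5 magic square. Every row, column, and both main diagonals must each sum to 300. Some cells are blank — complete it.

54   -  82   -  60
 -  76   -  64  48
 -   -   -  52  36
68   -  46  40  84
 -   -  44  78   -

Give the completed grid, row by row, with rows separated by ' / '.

From row 4, 300 − (68 + 46 + 40 + 84) gives (4,2) = 62.
Column 4: 64 + 52 + 40 + 78 + ? = 300, so (1,4) = 66.
The remaining cell in column 5 is (5,5) = 300 − 228 = 72.
Main diagonal: 54 + 76 + 40 + 72 + ? = 300, so (3,3) = 58.
Anti-diagonal: 60 + 64 + 58 + 62 + ? = 300, so (5,1) = 56.
Row 1 must total 300; the given cells sum to 262, so (1,2) = 38.
The remaining cell in row 5 is (5,2) = 300 − 250 = 50.
Column 2: 38 + 76 + 62 + 50 + ? = 300, so (3,2) = 74.
The remaining cell in column 3 is (2,3) = 300 − 230 = 70.
From row 2, 300 − (76 + 70 + 64 + 48) gives (2,1) = 42.
Row 3: 74 + 58 + 52 + 36 + ? = 300, so (3,1) = 80.

54 38 82 66 60 / 42 76 70 64 48 / 80 74 58 52 36 / 68 62 46 40 84 / 56 50 44 78 72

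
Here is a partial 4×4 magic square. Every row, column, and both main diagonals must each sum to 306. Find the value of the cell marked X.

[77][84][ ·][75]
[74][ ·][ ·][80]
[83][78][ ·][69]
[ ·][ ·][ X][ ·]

The remaining cell in row 1 is (1,3) = 306 − 236 = 70.
Row 3 needs 306; the known cells sum to 230, so (3,3) = 76.
Column 1 needs 306; the known cells sum to 234, so (4,1) = 72.
From column 4, 306 − (75 + 80 + 69) gives (4,4) = 82.
Main diagonal needs 306; the known cells sum to 235, so (2,2) = 71.
Anti-diagonal must total 306; the given cells sum to 225, so (2,3) = 81.
Column 2 must total 306; the given cells sum to 233, so (4,2) = 73.
Column 3 needs 306; the known cells sum to 227, so (4,3) = 79.

79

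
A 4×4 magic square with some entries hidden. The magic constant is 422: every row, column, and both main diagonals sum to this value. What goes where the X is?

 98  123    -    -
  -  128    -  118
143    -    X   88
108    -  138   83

The remaining cell in row 4 is (4,2) = 422 − 329 = 93.
Column 1 must total 422; the given cells sum to 349, so (2,1) = 73.
From column 2, 422 − (123 + 128 + 93) gives (3,2) = 78.
Column 4: 118 + 88 + 83 + ? = 422, so (1,4) = 133.
From main diagonal, 422 − (98 + 128 + 83) gives (3,3) = 113.

113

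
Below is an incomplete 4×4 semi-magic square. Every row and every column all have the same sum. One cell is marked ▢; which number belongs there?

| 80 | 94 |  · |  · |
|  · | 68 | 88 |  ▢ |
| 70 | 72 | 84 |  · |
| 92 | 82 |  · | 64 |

Column 2 is complete and sums to 316; that is the magic constant.
Row 3 must total 316; the given cells sum to 226, so (3,4) = 90.
Row 4 must total 316; the given cells sum to 238, so (4,3) = 78.
Using column 1: 80 + 70 + 92 + ? → (2,1) = 316 − 242 = 74.
From column 3, 316 − (88 + 84 + 78) gives (1,3) = 66.
Row 1: 80 + 94 + 66 + ? = 316, so (1,4) = 76.
Row 2 needs 316; the known cells sum to 230, so (2,4) = 86.

86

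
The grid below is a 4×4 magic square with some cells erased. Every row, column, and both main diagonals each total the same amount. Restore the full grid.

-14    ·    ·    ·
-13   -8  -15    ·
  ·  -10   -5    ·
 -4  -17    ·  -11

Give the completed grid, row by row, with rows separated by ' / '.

Main diagonal is already complete: -14 + -8 + -5 + -11 = -38, so that is the magic constant.
The remaining cell in row 2 is (2,4) = -38 − (-36) = -2.
The remaining cell in row 4 is (4,3) = -38 − (-32) = -6.
Column 1 must total -38; the given cells sum to -31, so (3,1) = -7.
From column 2, -38 − (-8 + (-10) + (-17)) gives (1,2) = -3.
The remaining cell in column 3 is (1,3) = -38 − (-26) = -12.
Anti-diagonal must total -38; the given cells sum to -29, so (1,4) = -9.
From row 3, -38 − (-7 + (-10) + (-5)) gives (3,4) = -16.

-14 -3 -12 -9 / -13 -8 -15 -2 / -7 -10 -5 -16 / -4 -17 -6 -11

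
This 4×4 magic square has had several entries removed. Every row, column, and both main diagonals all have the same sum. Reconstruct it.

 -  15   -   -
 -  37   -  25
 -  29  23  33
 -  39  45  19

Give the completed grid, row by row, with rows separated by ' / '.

Column 2 is already complete: 15 + 37 + 29 + 39 = 120, so that is the magic constant.
From row 3, 120 − (29 + 23 + 33) gives (3,1) = 35.
Row 4 must total 120; the given cells sum to 103, so (4,1) = 17.
Column 4 needs 120; the known cells sum to 77, so (1,4) = 43.
From main diagonal, 120 − (37 + 23 + 19) gives (1,1) = 41.
Anti-diagonal: 43 + 29 + 17 + ? = 120, so (2,3) = 31.
Row 1 must total 120; the given cells sum to 99, so (1,3) = 21.
The remaining cell in row 2 is (2,1) = 120 − 93 = 27.

41 15 21 43 / 27 37 31 25 / 35 29 23 33 / 17 39 45 19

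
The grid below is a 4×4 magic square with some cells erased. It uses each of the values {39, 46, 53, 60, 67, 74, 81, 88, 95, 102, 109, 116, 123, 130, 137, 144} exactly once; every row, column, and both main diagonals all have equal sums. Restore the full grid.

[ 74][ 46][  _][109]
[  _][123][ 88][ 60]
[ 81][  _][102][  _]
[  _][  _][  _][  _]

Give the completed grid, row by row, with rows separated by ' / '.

74 46 137 109 / 95 123 88 60 / 81 53 102 130 / 116 144 39 67

The 16 entries sum to 1464, so each line sums to 1464/4 = 366.
Row 1 must total 366; the given cells sum to 229, so (1,3) = 137.
Row 2: 123 + 88 + 60 + ? = 366, so (2,1) = 95.
Column 1 must total 366; the given cells sum to 250, so (4,1) = 116.
From column 3, 366 − (137 + 88 + 102) gives (4,3) = 39.
Main diagonal needs 366; the known cells sum to 299, so (4,4) = 67.
Anti-diagonal must total 366; the given cells sum to 313, so (3,2) = 53.
Row 3 must total 366; the given cells sum to 236, so (3,4) = 130.
From row 4, 366 − (116 + 39 + 67) gives (4,2) = 144.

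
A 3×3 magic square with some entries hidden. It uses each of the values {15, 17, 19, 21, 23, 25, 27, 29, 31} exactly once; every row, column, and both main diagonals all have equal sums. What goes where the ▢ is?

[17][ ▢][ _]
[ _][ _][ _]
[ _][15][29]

31

The 9 entries sum to 207, so each line sums to 207/3 = 69.
From row 3, 69 − (15 + 29) gives (3,1) = 25.
Column 1: 17 + 25 + ? = 69, so (2,1) = 27.
Main diagonal: 17 + 29 + ? = 69, so (2,2) = 23.
The remaining cell in anti-diagonal is (1,3) = 69 − 48 = 21.
Row 1: 17 + 21 + ? = 69, so (1,2) = 31.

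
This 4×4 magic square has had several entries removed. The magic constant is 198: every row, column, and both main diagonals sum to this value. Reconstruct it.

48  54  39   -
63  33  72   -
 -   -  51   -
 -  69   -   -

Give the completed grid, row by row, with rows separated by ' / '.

Row 1: 48 + 54 + 39 + ? = 198, so (1,4) = 57.
Using row 2: 63 + 33 + 72 + ? → (2,4) = 198 − 168 = 30.
Column 2: 54 + 33 + 69 + ? = 198, so (3,2) = 42.
Column 3 needs 198; the known cells sum to 162, so (4,3) = 36.
The remaining cell in main diagonal is (4,4) = 198 − 132 = 66.
The remaining cell in anti-diagonal is (4,1) = 198 − 171 = 27.
Column 1 must total 198; the given cells sum to 138, so (3,1) = 60.
Column 4 must total 198; the given cells sum to 153, so (3,4) = 45.

48 54 39 57 / 63 33 72 30 / 60 42 51 45 / 27 69 36 66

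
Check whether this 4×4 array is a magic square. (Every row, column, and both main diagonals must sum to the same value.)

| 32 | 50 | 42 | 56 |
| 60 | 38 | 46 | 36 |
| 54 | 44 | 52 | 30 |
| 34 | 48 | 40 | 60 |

Row 1: 32 + 50 + 42 + 56 = 180.
Row 2: 60 + 38 + 46 + 36 = 180.
Row 3: 54 + 44 + 52 + 30 = 180.
Row 4: 34 + 48 + 40 + 60 = 182.
Column 1: 32 + 60 + 54 + 34 = 180.
Column 2: 50 + 38 + 44 + 48 = 180.
Column 3: 42 + 46 + 52 + 40 = 180.
Column 4: 56 + 36 + 30 + 60 = 182.
Main diagonal: 32 + 38 + 52 + 60 = 182.
Anti-diagonal: 56 + 46 + 44 + 34 = 180.

No — row 2 sums to 180 but row 4 sums to 182.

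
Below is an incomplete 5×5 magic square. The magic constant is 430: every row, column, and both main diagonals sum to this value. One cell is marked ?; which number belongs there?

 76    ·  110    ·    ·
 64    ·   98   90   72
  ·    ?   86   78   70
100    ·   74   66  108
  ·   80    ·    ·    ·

Row 2 must total 430; the given cells sum to 324, so (2,2) = 106.
Row 4 needs 430; the known cells sum to 348, so (4,2) = 82.
The remaining cell in column 3 is (5,3) = 430 − 368 = 62.
Main diagonal: 76 + 106 + 86 + 66 + ? = 430, so (5,5) = 96.
From column 5, 430 − (72 + 70 + 108 + 96) gives (1,5) = 84.
Anti-diagonal needs 430; the known cells sum to 342, so (5,1) = 88.
Row 5 needs 430; the known cells sum to 326, so (5,4) = 104.
Column 1 needs 430; the known cells sum to 328, so (3,1) = 102.
Using column 4: 90 + 78 + 66 + 104 + ? → (1,4) = 430 − 338 = 92.
The remaining cell in row 1 is (1,2) = 430 − 362 = 68.
The remaining cell in row 3 is (3,2) = 430 − 336 = 94.

94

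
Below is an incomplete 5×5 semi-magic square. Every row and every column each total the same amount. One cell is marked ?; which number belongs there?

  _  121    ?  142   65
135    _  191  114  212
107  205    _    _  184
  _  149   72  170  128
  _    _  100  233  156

219

Column 5 is complete and sums to 745; that is the magic constant.
Using row 2: 135 + 191 + 114 + 212 + ? → (2,2) = 745 − 652 = 93.
Row 4: 149 + 72 + 170 + 128 + ? = 745, so (4,1) = 226.
Column 2 must total 745; the given cells sum to 568, so (5,2) = 177.
Column 4: 142 + 114 + 170 + 233 + ? = 745, so (3,4) = 86.
Row 3 needs 745; the known cells sum to 582, so (3,3) = 163.
Using row 5: 177 + 100 + 233 + 156 + ? → (5,1) = 745 − 666 = 79.
Column 1 must total 745; the given cells sum to 547, so (1,1) = 198.
From column 3, 745 − (191 + 163 + 72 + 100) gives (1,3) = 219.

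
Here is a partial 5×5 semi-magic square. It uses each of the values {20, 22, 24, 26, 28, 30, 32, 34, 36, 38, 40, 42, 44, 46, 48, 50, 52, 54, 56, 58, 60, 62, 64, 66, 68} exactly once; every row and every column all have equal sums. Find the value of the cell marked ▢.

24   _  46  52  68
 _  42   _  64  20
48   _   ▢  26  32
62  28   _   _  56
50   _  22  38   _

The 25 entries sum to 1100, so each line sums to 1100/5 = 220.
Using row 1: 24 + 46 + 52 + 68 + ? → (1,2) = 220 − 190 = 30.
Column 1 needs 220; the known cells sum to 184, so (2,1) = 36.
From column 4, 220 − (52 + 64 + 26 + 38) gives (4,4) = 40.
Using column 5: 68 + 20 + 32 + 56 + ? → (5,5) = 220 − 176 = 44.
Row 2: 36 + 42 + 64 + 20 + ? = 220, so (2,3) = 58.
The remaining cell in row 4 is (4,3) = 220 − 186 = 34.
From row 5, 220 − (50 + 22 + 38 + 44) gives (5,2) = 66.
Using column 2: 30 + 42 + 28 + 66 + ? → (3,2) = 220 − 166 = 54.
Column 3 needs 220; the known cells sum to 160, so (3,3) = 60.

60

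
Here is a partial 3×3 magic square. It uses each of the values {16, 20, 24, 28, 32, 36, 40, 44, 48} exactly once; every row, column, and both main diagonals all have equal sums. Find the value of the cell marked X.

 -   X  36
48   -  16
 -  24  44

The 9 entries sum to 288, so each line sums to 288/3 = 96.
Row 2: 48 + 16 + ? = 96, so (2,2) = 32.
Using row 3: 24 + 44 + ? → (3,1) = 96 − 68 = 28.
Column 1 needs 96; the known cells sum to 76, so (1,1) = 20.
Using column 2: 32 + 24 + ? → (1,2) = 96 − 56 = 40.

40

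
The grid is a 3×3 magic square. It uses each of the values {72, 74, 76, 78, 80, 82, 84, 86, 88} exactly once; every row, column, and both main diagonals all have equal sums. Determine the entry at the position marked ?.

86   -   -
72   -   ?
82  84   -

88

The 9 entries sum to 720, so each line sums to 720/3 = 240.
From row 3, 240 − (82 + 84) gives (3,3) = 74.
The remaining cell in main diagonal is (2,2) = 240 − 160 = 80.
Using anti-diagonal: 80 + 82 + ? → (1,3) = 240 − 162 = 78.
Row 1: 86 + 78 + ? = 240, so (1,2) = 76.
Using row 2: 72 + 80 + ? → (2,3) = 240 − 152 = 88.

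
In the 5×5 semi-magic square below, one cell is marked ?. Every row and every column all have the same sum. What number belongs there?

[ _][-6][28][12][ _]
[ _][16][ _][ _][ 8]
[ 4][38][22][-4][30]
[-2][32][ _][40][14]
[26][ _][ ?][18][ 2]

Row 3 is complete and sums to 90; that is the magic constant.
The remaining cell in row 4 is (4,3) = 90 − 84 = 6.
Column 2 must total 90; the given cells sum to 80, so (5,2) = 10.
From column 4, 90 − (12 + (-4) + 40 + 18) gives (2,4) = 24.
Column 5: 8 + 30 + 14 + 2 + ? = 90, so (1,5) = 36.
The remaining cell in row 1 is (1,1) = 90 − 70 = 20.
The remaining cell in row 5 is (5,3) = 90 − 56 = 34.

34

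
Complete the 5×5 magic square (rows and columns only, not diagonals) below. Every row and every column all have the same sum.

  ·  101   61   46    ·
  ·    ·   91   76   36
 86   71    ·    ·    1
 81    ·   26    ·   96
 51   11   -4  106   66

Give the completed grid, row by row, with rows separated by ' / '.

-9 101 61 46 31 / 21 6 91 76 36 / 86 71 56 16 1 / 81 41 26 -14 96 / 51 11 -4 106 66

Row 5 is already complete: 51 + 11 + -4 + 106 + 66 = 230, so that is the magic constant.
From column 3, 230 − (61 + 91 + 26 + (-4)) gives (3,3) = 56.
Column 5: 36 + 1 + 96 + 66 + ? = 230, so (1,5) = 31.
Using row 1: 101 + 61 + 46 + 31 + ? → (1,1) = 230 − 239 = -9.
Using row 3: 86 + 71 + 56 + 1 + ? → (3,4) = 230 − 214 = 16.
The remaining cell in column 1 is (2,1) = 230 − 209 = 21.
The remaining cell in column 4 is (4,4) = 230 − 244 = -14.
The remaining cell in row 2 is (2,2) = 230 − 224 = 6.
The remaining cell in row 4 is (4,2) = 230 − 189 = 41.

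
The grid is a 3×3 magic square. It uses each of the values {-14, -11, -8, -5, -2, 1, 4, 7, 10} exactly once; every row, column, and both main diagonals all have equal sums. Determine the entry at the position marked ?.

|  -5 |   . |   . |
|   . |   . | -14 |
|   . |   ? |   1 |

4

The 9 entries sum to -18, so each line sums to -18/3 = -6.
Column 3: -14 + 1 + ? = -6, so (1,3) = 7.
Main diagonal: -5 + 1 + ? = -6, so (2,2) = -2.
Anti-diagonal needs -6; the known cells sum to 5, so (3,1) = -11.
Row 1 must total -6; the given cells sum to 2, so (1,2) = -8.
Row 2: -2 + (-14) + ? = -6, so (2,1) = 10.
Row 3 must total -6; the given cells sum to -10, so (3,2) = 4.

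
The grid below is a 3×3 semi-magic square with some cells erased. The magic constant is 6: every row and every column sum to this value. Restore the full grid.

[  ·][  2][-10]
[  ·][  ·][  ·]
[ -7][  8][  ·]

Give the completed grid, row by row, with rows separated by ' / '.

14 2 -10 / -1 -4 11 / -7 8 5

Row 1 must total 6; the given cells sum to -8, so (1,1) = 14.
Row 3 needs 6; the known cells sum to 1, so (3,3) = 5.
Column 1 must total 6; the given cells sum to 7, so (2,1) = -1.
Column 2 needs 6; the known cells sum to 10, so (2,2) = -4.
Column 3: -10 + 5 + ? = 6, so (2,3) = 11.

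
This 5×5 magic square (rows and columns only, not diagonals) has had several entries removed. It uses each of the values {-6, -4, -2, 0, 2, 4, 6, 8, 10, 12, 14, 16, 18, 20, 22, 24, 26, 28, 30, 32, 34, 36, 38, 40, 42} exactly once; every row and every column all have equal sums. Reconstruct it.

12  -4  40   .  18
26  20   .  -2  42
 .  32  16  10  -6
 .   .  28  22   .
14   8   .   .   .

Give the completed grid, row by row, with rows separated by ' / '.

12 -4 40 24 18 / 26 20 4 -2 42 / 38 32 16 10 -6 / 0 34 28 22 6 / 14 8 2 36 30

The 25 entries sum to 450, so each line sums to 450/5 = 90.
From row 1, 90 − (12 + (-4) + 40 + 18) gives (1,4) = 24.
Using row 2: 26 + 20 + (-2) + 42 + ? → (2,3) = 90 − 86 = 4.
From row 3, 90 − (32 + 16 + 10 + (-6)) gives (3,1) = 38.
The remaining cell in column 1 is (4,1) = 90 − 90 = 0.
The remaining cell in column 2 is (4,2) = 90 − 56 = 34.
From column 3, 90 − (40 + 4 + 16 + 28) gives (5,3) = 2.
Column 4: 24 + (-2) + 10 + 22 + ? = 90, so (5,4) = 36.
Row 4: 0 + 34 + 28 + 22 + ? = 90, so (4,5) = 6.
Row 5 needs 90; the known cells sum to 60, so (5,5) = 30.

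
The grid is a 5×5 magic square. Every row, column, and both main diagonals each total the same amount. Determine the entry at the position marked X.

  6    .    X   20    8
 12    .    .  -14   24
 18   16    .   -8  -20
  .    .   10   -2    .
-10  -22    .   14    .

Column 4 is complete and sums to 10; that is the magic constant.
Row 3 needs 10; the known cells sum to 6, so (3,3) = 4.
Column 1: 6 + 12 + 18 + (-10) + ? = 10, so (4,1) = -16.
The remaining cell in anti-diagonal is (4,2) = 10 − (-12) = 22.
The remaining cell in row 4 is (4,5) = 10 − 14 = -4.
The remaining cell in column 5 is (5,5) = 10 − 8 = 2.
From main diagonal, 10 − (6 + 4 + (-2) + 2) gives (2,2) = 0.
From row 2, 10 − (12 + 0 + (-14) + 24) gives (2,3) = -12.
Row 5 must total 10; the given cells sum to -16, so (5,3) = 26.
Column 2 must total 10; the given cells sum to 16, so (1,2) = -6.
Using column 3: -12 + 4 + 10 + 26 + ? → (1,3) = 10 − 28 = -18.

-18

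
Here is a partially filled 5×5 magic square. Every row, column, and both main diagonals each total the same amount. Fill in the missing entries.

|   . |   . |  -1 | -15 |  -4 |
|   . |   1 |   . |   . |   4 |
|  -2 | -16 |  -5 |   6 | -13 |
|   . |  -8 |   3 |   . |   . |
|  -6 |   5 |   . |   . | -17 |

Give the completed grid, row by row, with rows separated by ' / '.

Row 3 is already complete: -2 + -16 + -5 + 6 + -13 = -30, so that is the magic constant.
The remaining cell in column 2 is (1,2) = -30 − (-18) = -12.
Using column 5: -4 + 4 + (-13) + (-17) + ? → (4,5) = -30 − (-30) = 0.
Using anti-diagonal: -4 + (-5) + (-8) + (-6) + ? → (2,4) = -30 − (-23) = -7.
Row 1 must total -30; the given cells sum to -32, so (1,1) = 2.
Main diagonal needs -30; the known cells sum to -19, so (4,4) = -11.
Row 4 must total -30; the given cells sum to -16, so (4,1) = -14.
Column 1 must total -30; the given cells sum to -20, so (2,1) = -10.
Column 4 must total -30; the given cells sum to -27, so (5,4) = -3.
Row 2 needs -30; the known cells sum to -12, so (2,3) = -18.
Row 5 must total -30; the given cells sum to -21, so (5,3) = -9.

2 -12 -1 -15 -4 / -10 1 -18 -7 4 / -2 -16 -5 6 -13 / -14 -8 3 -11 0 / -6 5 -9 -3 -17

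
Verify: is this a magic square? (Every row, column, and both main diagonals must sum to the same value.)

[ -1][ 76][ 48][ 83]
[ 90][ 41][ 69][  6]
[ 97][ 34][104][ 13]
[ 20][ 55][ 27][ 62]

No — column 3 sums to 248 but column 1 sums to 206.

Row 1: -1 + 76 + 48 + 83 = 206.
Row 2: 90 + 41 + 69 + 6 = 206.
Row 3: 97 + 34 + 104 + 13 = 248.
Row 4: 20 + 55 + 27 + 62 = 164.
Column 1: -1 + 90 + 97 + 20 = 206.
Column 2: 76 + 41 + 34 + 55 = 206.
Column 3: 48 + 69 + 104 + 27 = 248.
Column 4: 83 + 6 + 13 + 62 = 164.
Main diagonal: -1 + 41 + 104 + 62 = 206.
Anti-diagonal: 83 + 69 + 34 + 20 = 206.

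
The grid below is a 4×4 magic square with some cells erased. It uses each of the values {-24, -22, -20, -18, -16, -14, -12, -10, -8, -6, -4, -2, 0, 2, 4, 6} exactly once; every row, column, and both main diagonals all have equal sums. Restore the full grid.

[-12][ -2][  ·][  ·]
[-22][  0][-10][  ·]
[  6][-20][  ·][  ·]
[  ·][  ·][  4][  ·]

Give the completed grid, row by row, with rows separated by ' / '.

The 16 entries sum to -144, so each line sums to -144/4 = -36.
Using row 2: -22 + 0 + (-10) + ? → (2,4) = -36 − (-32) = -4.
From column 1, -36 − (-12 + (-22) + 6) gives (4,1) = -8.
The remaining cell in column 2 is (4,2) = -36 − (-22) = -14.
The remaining cell in anti-diagonal is (1,4) = -36 − (-38) = 2.
From row 1, -36 − (-12 + (-2) + 2) gives (1,3) = -24.
Row 4 needs -36; the known cells sum to -18, so (4,4) = -18.
Using column 3: -24 + (-10) + 4 + ? → (3,3) = -36 − (-30) = -6.
Column 4 needs -36; the known cells sum to -20, so (3,4) = -16.

-12 -2 -24 2 / -22 0 -10 -4 / 6 -20 -6 -16 / -8 -14 4 -18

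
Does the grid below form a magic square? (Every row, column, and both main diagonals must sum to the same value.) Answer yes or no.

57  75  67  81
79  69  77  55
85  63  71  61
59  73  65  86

Row 1: 57 + 75 + 67 + 81 = 280.
Row 2: 79 + 69 + 77 + 55 = 280.
Row 3: 85 + 63 + 71 + 61 = 280.
Row 4: 59 + 73 + 65 + 86 = 283.
Column 1: 57 + 79 + 85 + 59 = 280.
Column 2: 75 + 69 + 63 + 73 = 280.
Column 3: 67 + 77 + 71 + 65 = 280.
Column 4: 81 + 55 + 61 + 86 = 283.
Main diagonal: 57 + 69 + 71 + 86 = 283.
Anti-diagonal: 81 + 77 + 63 + 59 = 280.

No — row 1 sums to 280 but row 4 sums to 283.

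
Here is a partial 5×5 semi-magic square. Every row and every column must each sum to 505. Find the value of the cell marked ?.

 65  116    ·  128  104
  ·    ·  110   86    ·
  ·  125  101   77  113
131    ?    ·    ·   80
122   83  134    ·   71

107

The remaining cell in row 1 is (1,3) = 505 − 413 = 92.
Row 3: 125 + 101 + 77 + 113 + ? = 505, so (3,1) = 89.
Using row 5: 122 + 83 + 134 + 71 + ? → (5,4) = 505 − 410 = 95.
From column 1, 505 − (65 + 89 + 131 + 122) gives (2,1) = 98.
Using column 3: 92 + 110 + 101 + 134 + ? → (4,3) = 505 − 437 = 68.
Column 4 needs 505; the known cells sum to 386, so (4,4) = 119.
The remaining cell in column 5 is (2,5) = 505 − 368 = 137.
Row 2 needs 505; the known cells sum to 431, so (2,2) = 74.
Row 4 must total 505; the given cells sum to 398, so (4,2) = 107.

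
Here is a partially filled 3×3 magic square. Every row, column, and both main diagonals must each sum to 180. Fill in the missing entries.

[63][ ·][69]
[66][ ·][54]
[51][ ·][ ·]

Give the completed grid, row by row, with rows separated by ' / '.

Row 1 must total 180; the given cells sum to 132, so (1,2) = 48.
Row 2: 66 + 54 + ? = 180, so (2,2) = 60.
The remaining cell in column 2 is (3,2) = 180 − 108 = 72.
The remaining cell in column 3 is (3,3) = 180 − 123 = 57.

63 48 69 / 66 60 54 / 51 72 57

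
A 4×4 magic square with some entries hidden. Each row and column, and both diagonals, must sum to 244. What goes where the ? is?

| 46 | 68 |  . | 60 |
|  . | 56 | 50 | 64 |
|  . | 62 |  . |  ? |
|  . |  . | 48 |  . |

Row 1 needs 244; the known cells sum to 174, so (1,3) = 70.
Using row 2: 56 + 50 + 64 + ? → (2,1) = 244 − 170 = 74.
Column 2 needs 244; the known cells sum to 186, so (4,2) = 58.
Using column 3: 70 + 50 + 48 + ? → (3,3) = 244 − 168 = 76.
Main diagonal must total 244; the given cells sum to 178, so (4,4) = 66.
Using anti-diagonal: 60 + 50 + 62 + ? → (4,1) = 244 − 172 = 72.
Column 1 must total 244; the given cells sum to 192, so (3,1) = 52.
Column 4 needs 244; the known cells sum to 190, so (3,4) = 54.

54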